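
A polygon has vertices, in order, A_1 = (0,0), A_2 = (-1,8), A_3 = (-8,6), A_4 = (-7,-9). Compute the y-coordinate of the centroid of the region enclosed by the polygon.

Apply the surveyor's formula. First the cross-terms c_i = x_i·y_{i+1} − x_{i+1}·y_i:
  0, 58, 114, 0  ⇒  2A = 172, A = 86.
Then Σ (y_i + y_{i+1})·c_i = 470, so ȳ = 470 / (6·86) = 235/258.

235/258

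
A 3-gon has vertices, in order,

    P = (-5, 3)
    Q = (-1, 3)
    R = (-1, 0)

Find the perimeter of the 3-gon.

12

|PQ| = √((4)² + (0)²) = √16 = 4
|QR| = √((0)² + (-3)²) = √9 = 3
|RP| = √((-4)² + (3)²) = √25 = 5
Perimeter = 4 + 3 + 5 = 12.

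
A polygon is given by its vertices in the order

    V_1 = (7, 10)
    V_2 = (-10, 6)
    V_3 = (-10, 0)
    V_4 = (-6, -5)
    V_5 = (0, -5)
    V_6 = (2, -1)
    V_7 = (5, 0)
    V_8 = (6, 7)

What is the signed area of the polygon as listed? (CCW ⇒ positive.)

171.5

Apply Gauss's area formula: 2A = Σ (x_i·y_{i+1} − x_{i+1}·y_i), indices taken mod 8.
Cross-terms: 142, 60, 50, 30, 10, 5, 35, 11  ⇒  Σ = 343
Signed area = Σ/2 = 171.5 (positive ⇒ counter-clockwise traversal).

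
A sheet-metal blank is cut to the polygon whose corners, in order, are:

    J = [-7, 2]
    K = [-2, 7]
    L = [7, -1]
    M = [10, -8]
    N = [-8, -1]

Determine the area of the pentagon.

117.5

Cross-terms: -45, -47, -46, -74, -23  ⇒  Σ = -235
Area = |Σ|/2 = 117.5.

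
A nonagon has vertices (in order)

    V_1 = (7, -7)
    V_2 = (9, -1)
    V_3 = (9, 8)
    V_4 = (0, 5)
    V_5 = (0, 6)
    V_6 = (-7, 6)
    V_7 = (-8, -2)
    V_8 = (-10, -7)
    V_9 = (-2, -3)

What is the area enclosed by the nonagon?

Σ = (56) + (81) + (45) + (0) + (42) + (62) + (36) + (16) + (35) = 373
Area = |Σ|/2 = 186.5.

186.5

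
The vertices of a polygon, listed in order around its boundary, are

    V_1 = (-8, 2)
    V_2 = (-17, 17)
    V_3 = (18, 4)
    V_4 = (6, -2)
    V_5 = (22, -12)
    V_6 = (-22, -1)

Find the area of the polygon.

451

Apply the shoelace formula: 2A = Σ (x_i·y_{i+1} − x_{i+1}·y_i), indices taken mod 6.
Cross-terms: -102, -374, -60, -28, -286, -52  ⇒  Σ = -902
Area = |Σ|/2 = 451.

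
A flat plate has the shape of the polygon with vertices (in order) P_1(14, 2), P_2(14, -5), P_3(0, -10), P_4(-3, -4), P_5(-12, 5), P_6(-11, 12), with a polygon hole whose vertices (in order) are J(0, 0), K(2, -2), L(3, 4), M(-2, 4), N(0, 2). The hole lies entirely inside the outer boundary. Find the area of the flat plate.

290

Outer boundary:
Apply the shoelace formula: 2A = Σ (x_i·y_{i+1} − x_{i+1}·y_i), indices taken mod 6.
Σ = (-98) + (-140) + (-30) + (-63) + (-89) + (-190) = -610
Area = |Σ|/2 = 305.
Hole:
Apply the shoelace formula: 2A = Σ (x_i·y_{i+1} − x_{i+1}·y_i), indices taken mod 5.
J→K: (0)(-2) − (2)(0) = 0
K→L: (2)(4) − (3)(-2) = 14
L→M: (3)(4) − (-2)(4) = 20
M→N: (-2)(2) − (0)(4) = -4
N→J: (0)(0) − (0)(2) = 0
Σ = 30
Area = |Σ|/2 = 15.
Net area = 305 − 15 = 290.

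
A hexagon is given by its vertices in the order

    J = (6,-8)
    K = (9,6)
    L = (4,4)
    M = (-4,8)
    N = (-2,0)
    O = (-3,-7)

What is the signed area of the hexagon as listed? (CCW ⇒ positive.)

J→K: (6)(6) − (9)(-8) = 108
K→L: (9)(4) − (4)(6) = 12
L→M: (4)(8) − (-4)(4) = 48
M→N: (-4)(0) − (-2)(8) = 16
N→O: (-2)(-7) − (-3)(0) = 14
O→J: (-3)(-8) − (6)(-7) = 66
Σ = 264
Signed area = Σ/2 = 132 (positive ⇒ counter-clockwise traversal).

132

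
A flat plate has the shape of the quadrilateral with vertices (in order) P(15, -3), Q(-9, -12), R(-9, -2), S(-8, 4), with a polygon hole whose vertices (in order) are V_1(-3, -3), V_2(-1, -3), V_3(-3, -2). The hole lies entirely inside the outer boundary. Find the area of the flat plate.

Outer boundary:
Cross-terms: -207, -90, -52, -36  ⇒  Σ = -385
Area = |Σ|/2 = 192.5.
Hole:
Cross-terms: 6, -7, 3  ⇒  Σ = 2
Area = |Σ|/2 = 1.
Net area = 192.5 − 1 = 191.5.

191.5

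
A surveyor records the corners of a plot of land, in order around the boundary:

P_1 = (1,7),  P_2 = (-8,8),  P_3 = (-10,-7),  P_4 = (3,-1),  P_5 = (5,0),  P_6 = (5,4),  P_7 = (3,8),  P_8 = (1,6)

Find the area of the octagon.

147.5

Σ = (64) + (136) + (31) + (5) + (20) + (28) + (10) + (1) = 295
Area = |Σ|/2 = 147.5.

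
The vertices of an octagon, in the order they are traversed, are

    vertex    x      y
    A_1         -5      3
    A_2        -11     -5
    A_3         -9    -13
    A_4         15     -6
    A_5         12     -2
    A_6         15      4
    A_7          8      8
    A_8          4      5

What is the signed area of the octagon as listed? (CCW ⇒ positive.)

329

Apply the surveyor's formula: 2A = Σ (x_i·y_{i+1} − x_{i+1}·y_i), indices taken mod 8.
Σ = (58) + (98) + (249) + (42) + (78) + (88) + (8) + (37) = 658
Signed area = Σ/2 = 329 (positive ⇒ counter-clockwise traversal).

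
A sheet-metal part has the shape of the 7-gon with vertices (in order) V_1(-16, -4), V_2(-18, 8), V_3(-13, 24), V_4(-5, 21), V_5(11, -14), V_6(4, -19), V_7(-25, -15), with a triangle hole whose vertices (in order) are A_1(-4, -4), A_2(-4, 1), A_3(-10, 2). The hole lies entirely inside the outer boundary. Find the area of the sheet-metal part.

Outer boundary:
Apply the shoelace formula: 2A = Σ (x_i·y_{i+1} − x_{i+1}·y_i), indices taken mod 7.
Σ = (-200) + (-328) + (-153) + (-161) + (-153) + (-535) + (-140) = -1670
Area = |Σ|/2 = 835.
Hole:
A_1→A_2: (-4)(1) − (-4)(-4) = -20
A_2→A_3: (-4)(2) − (-10)(1) = 2
A_3→A_1: (-10)(-4) − (-4)(2) = 48
Σ = 30
Area = |Σ|/2 = 15.
Net area = 835 − 15 = 820.

820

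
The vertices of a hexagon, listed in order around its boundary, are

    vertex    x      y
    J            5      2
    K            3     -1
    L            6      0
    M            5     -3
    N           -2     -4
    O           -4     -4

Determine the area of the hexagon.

Apply the shoelace formula: 2A = Σ (x_i·y_{i+1} − x_{i+1}·y_i), indices taken mod 6.
Cross-terms: -11, 6, -18, -26, -8, 12  ⇒  Σ = -45
Area = |Σ|/2 = 22.5.

22.5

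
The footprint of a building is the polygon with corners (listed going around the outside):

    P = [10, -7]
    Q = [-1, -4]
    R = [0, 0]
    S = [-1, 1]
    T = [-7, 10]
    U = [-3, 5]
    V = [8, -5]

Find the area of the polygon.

Apply the surveyor's formula: 2A = Σ (x_i·y_{i+1} − x_{i+1}·y_i), indices taken mod 7.
Σ = (-47) + (0) + (0) + (-3) + (-5) + (-25) + (-6) = -86
Area = |Σ|/2 = 43.

43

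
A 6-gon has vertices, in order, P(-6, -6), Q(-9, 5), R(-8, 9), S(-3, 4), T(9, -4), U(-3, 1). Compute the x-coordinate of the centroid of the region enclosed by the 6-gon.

-86/21

Apply the shoelace formula. First the cross-terms c_i = x_i·y_{i+1} − x_{i+1}·y_i:
  -84, -41, -5, -24, -3, 24  ⇒  2A = -133, A = -66.5.
Then Σ (x_i + x_{i+1})·c_i = 1634, so x̄ = 1634 / (6·(-66.5)) = -86/21.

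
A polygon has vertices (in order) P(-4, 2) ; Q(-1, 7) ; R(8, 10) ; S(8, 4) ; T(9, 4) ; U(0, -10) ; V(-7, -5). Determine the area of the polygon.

169

Σ = (-26) + (-66) + (-48) + (-4) + (-90) + (-70) + (-34) = -338
Area = |Σ|/2 = 169.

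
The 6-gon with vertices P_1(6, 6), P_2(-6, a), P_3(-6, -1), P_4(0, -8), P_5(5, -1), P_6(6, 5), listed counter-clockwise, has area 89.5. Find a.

Write out the shoelace sum; only the two edges meeting at P_2 involve a:
2·Area = [(6·a − (-6)·6) + ((-6)·(-1) − (-6)·a)] + 125
       = 12·a + 167 = 179
⇒ a = 1.

1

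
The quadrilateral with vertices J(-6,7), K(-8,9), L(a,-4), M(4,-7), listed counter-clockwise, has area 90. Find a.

The doubled signed area Σ (x_i y_{i+1} − x_{i+1} y_i) is linear in a.
With a=0 it equals 36; the coefficient of a is -16 (from the two edges through L).
So -16·a + 36 = 2·90 = 180 ⇒ a = -9.

-9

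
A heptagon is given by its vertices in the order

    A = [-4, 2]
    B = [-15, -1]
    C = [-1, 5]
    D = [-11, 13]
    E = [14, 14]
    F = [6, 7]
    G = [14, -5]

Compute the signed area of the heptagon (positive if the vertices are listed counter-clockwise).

-221

Apply the shoelace formula: 2A = Σ (x_i·y_{i+1} − x_{i+1}·y_i), indices taken mod 7.
Cross-terms: 34, -76, 42, -336, 14, -128, 8  ⇒  Σ = -442
Signed area = Σ/2 = -221 (negative ⇒ clockwise traversal).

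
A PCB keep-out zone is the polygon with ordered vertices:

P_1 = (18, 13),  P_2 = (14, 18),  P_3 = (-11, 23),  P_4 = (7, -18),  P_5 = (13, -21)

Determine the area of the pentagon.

Σ = (142) + (520) + (37) + (87) + (547) = 1333
Area = |Σ|/2 = 666.5.

666.5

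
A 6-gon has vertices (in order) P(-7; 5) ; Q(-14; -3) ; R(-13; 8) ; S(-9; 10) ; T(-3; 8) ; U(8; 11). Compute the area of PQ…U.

Apply the surveyor's formula: 2A = Σ (x_i·y_{i+1} − x_{i+1}·y_i), indices taken mod 6.
Σ = (91) + (-151) + (-58) + (-42) + (-97) + (117) = -140
Area = |Σ|/2 = 70.

70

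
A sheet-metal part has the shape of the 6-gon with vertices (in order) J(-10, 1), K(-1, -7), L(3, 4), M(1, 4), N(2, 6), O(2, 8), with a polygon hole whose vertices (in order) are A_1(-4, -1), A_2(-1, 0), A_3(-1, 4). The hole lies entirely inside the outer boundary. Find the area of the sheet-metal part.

Outer boundary:
Apply Gauss's area formula: 2A = Σ (x_i·y_{i+1} − x_{i+1}·y_i), indices taken mod 6.
J→K: (-10)(-7) − (-1)(1) = 71
K→L: (-1)(4) − (3)(-7) = 17
L→M: (3)(4) − (1)(4) = 8
M→N: (1)(6) − (2)(4) = -2
N→O: (2)(8) − (2)(6) = 4
O→J: (2)(1) − (-10)(8) = 82
Σ = 180
Area = |Σ|/2 = 90.
Hole:
Cross-terms: -1, -4, 17  ⇒  Σ = 12
Area = |Σ|/2 = 6.
Net area = 90 − 6 = 84.

84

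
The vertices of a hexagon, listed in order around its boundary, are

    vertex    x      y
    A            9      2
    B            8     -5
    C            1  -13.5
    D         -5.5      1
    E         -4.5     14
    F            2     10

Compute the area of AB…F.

Σ = (-61) + (-103) + (-73.25) + (-72.5) + (-73) + (-86) = -468.75
Area = |Σ|/2 = 234.375.

234.375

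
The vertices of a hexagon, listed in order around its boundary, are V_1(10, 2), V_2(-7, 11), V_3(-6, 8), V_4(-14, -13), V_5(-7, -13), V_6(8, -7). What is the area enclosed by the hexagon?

Apply the shoelace formula: 2A = Σ (x_i·y_{i+1} − x_{i+1}·y_i), indices taken mod 6.
Cross-terms: 124, 10, 190, 91, 153, 86  ⇒  Σ = 654
Area = |Σ|/2 = 327.

327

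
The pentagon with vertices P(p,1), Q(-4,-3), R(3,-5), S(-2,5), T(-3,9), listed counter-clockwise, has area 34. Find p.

The doubled signed area Σ (x_i y_{i+1} − x_{i+1} y_i) is linear in p.
With p=0 it equals 32; the coefficient of p is -12 (from the two edges through P).
So -12·p + 32 = 2·34 = 68 ⇒ p = -3.

-3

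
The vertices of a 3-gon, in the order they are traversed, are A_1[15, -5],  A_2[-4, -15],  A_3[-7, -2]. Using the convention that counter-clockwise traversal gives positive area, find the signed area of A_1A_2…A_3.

Apply the shoelace formula: 2A = Σ (x_i·y_{i+1} − x_{i+1}·y_i), indices taken mod 3.
Cross-terms: -245, -97, 65  ⇒  Σ = -277
Signed area = Σ/2 = -138.5 (negative ⇒ clockwise traversal).

-138.5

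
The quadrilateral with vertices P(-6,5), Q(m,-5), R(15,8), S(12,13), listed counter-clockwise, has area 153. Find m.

Write out the shoelace sum; only the two edges meeting at Q involve m:
2·Area = [((-6)·(-5) − m·5) + (m·8 − 15·(-5))] + 237
       = 3·m + 342 = 306
⇒ m = -12.

-12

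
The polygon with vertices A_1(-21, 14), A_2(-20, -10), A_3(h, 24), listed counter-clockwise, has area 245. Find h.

Write out the shoelace sum; only the two edges meeting at A_3 involve h:
2·Area = [((-20)·24 − h·(-10)) + (h·14 − (-21)·24)] + 490
       = 24·h + 514 = 490
⇒ h = -1.

-1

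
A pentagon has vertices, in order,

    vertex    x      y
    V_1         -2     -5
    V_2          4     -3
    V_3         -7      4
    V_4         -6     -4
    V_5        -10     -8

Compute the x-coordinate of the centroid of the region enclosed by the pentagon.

-229/69

Apply the shoelace formula. First the cross-terms c_i = x_i·y_{i+1} − x_{i+1}·y_i:
  26, -5, 52, 8, 34  ⇒  2A = 115, A = 57.5.
Then Σ (x_i + x_{i+1})·c_i = -1145, so x̄ = -1145 / (6·57.5) = -229/69.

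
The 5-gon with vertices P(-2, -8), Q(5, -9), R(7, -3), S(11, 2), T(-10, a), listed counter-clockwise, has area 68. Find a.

-9

The doubled signed area Σ (x_i y_{i+1} − x_{i+1} y_i) is linear in a.
With a=0 it equals 253; the coefficient of a is 13 (from the two edges through T).
So 13·a + 253 = 2·68 = 136 ⇒ a = -9.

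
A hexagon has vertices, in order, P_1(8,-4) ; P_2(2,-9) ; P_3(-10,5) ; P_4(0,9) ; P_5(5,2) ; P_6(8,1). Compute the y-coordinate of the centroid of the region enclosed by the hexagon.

Apply the shoelace formula. First the cross-terms c_i = x_i·y_{i+1} − x_{i+1}·y_i:
  -64, -80, -90, -45, -11, -40  ⇒  2A = -330, A = -165.
Then Σ (y_i + y_{i+1})·c_i = -516, so ȳ = -516 / (6·(-165)) = 86/165.

86/165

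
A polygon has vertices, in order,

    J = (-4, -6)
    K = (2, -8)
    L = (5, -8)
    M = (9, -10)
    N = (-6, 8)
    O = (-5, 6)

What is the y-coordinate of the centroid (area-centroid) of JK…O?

-341/120

Apply the shoelace (surveyor's) formula. First the cross-terms c_i = x_i·y_{i+1} − x_{i+1}·y_i:
  44, 24, 22, 12, 4, 54  ⇒  2A = 160, A = 80.
Then Σ (y_i + y_{i+1})·c_i = -1364, so ȳ = -1364 / (6·80) = -341/120.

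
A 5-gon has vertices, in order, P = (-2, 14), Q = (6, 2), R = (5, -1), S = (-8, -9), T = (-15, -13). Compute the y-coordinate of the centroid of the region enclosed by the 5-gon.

Apply Gauss's area formula. First the cross-terms c_i = x_i·y_{i+1} − x_{i+1}·y_i:
  -88, -16, -53, -31, -236  ⇒  2A = -424, A = -212.
Then Σ (y_i + y_{i+1})·c_i = -448, so ȳ = -448 / (6·(-212)) = 56/159.

56/159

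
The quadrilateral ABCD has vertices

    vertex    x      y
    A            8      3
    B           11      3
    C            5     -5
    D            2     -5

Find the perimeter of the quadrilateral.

26

|AB| = √((3)² + (0)²) = √9 = 3
|BC| = √((-6)² + (-8)²) = √100 = 10
|CD| = √((-3)² + (0)²) = √9 = 3
|DA| = √((6)² + (8)²) = √100 = 10
Perimeter = 3 + 10 + 3 + 10 = 26.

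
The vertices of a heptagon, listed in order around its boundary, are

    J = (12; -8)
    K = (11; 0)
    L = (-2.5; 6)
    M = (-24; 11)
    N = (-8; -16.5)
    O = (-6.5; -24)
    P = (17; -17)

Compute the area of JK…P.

Σ = (88) + (66) + (116.5) + (484) + (84.75) + (518.5) + (68) = 1425.75
Area = |Σ|/2 = 712.875.

712.875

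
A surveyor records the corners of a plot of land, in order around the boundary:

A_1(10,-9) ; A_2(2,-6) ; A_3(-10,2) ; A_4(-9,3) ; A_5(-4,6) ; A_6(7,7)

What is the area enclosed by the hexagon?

Σ = (-42) + (-56) + (-12) + (-42) + (-70) + (-133) = -355
Area = |Σ|/2 = 177.5.

177.5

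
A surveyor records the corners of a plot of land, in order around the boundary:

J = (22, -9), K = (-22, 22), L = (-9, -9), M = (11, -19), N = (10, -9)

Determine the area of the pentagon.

Apply the shoelace formula: 2A = Σ (x_i·y_{i+1} − x_{i+1}·y_i), indices taken mod 5.
J→K: (22)(22) − (-22)(-9) = 286
K→L: (-22)(-9) − (-9)(22) = 396
L→M: (-9)(-19) − (11)(-9) = 270
M→N: (11)(-9) − (10)(-19) = 91
N→J: (10)(-9) − (22)(-9) = 108
Σ = 1151
Area = |Σ|/2 = 575.5.

575.5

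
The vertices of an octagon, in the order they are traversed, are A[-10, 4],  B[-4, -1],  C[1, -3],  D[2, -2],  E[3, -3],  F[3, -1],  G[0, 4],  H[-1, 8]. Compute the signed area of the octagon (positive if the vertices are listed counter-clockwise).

70.5

Σ = (26) + (13) + (4) + (0) + (6) + (12) + (4) + (76) = 141
Signed area = Σ/2 = 70.5 (positive ⇒ counter-clockwise traversal).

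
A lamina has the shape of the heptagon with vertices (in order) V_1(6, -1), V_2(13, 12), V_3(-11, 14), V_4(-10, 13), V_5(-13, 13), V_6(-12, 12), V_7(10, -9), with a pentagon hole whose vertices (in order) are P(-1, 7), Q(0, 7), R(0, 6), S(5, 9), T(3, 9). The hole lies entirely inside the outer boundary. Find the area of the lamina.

228

Outer boundary:
Apply the shoelace formula: 2A = Σ (x_i·y_{i+1} − x_{i+1}·y_i), indices taken mod 7.
Σ = (85) + (314) + (-3) + (39) + (0) + (-12) + (44) = 467
Area = |Σ|/2 = 233.5.
Hole:
P→Q: (-1)(7) − (0)(7) = -7
Q→R: (0)(6) − (0)(7) = 0
R→S: (0)(9) − (5)(6) = -30
S→T: (5)(9) − (3)(9) = 18
T→P: (3)(7) − (-1)(9) = 30
Σ = 11
Area = |Σ|/2 = 5.5.
Net area = 233.5 − 5.5 = 228.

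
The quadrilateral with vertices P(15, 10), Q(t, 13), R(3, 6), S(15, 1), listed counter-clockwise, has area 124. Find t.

Write out the shoelace sum; only the two edges meeting at Q involve t:
2·Area = [(15·13 − t·10) + (t·6 − 3·13)] + 48
       = -4·t + 204 = 248
⇒ t = -11.

-11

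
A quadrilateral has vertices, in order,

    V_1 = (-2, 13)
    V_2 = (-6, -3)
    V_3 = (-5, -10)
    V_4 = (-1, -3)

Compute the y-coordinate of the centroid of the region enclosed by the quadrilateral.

0

Apply the shoelace (surveyor's) formula. First the cross-terms c_i = x_i·y_{i+1} − x_{i+1}·y_i:
  84, 45, 5, -19  ⇒  2A = 115, A = 57.5.
Then Σ (y_i + y_{i+1})·c_i = 0, so ȳ = 0 / (6·57.5) = 0.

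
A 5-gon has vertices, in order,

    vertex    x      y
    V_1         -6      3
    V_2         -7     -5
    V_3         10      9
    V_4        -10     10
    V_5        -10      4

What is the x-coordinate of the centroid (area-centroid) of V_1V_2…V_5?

Apply the shoelace (surveyor's) formula. First the cross-terms c_i = x_i·y_{i+1} − x_{i+1}·y_i:
  51, -13, 190, 60, -6  ⇒  2A = 282, A = 141.
Then Σ (x_i + x_{i+1})·c_i = -1806, so x̄ = -1806 / (6·141) = -301/141.

-301/141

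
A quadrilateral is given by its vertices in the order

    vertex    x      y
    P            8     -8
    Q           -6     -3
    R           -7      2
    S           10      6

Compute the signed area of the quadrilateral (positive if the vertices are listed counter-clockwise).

-147.5

Σ = (-72) + (-33) + (-62) + (-128) = -295
Signed area = Σ/2 = -147.5 (negative ⇒ clockwise traversal).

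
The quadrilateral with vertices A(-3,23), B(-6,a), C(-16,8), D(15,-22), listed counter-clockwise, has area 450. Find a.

23

Write out the shoelace sum; only the two edges meeting at B involve a:
2·Area = [((-3)·a − (-6)·23) + ((-6)·8 − (-16)·a)] + 511
       = 13·a + 601 = 900
⇒ a = 23.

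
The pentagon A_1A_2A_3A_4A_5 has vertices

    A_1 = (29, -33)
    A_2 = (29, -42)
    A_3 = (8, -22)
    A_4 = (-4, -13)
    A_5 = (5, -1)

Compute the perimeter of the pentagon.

108

|A_1A_2| = √((0)² + (-9)²) = √81 = 9
|A_2A_3| = √((-21)² + (20)²) = √841 = 29
|A_3A_4| = √((-12)² + (9)²) = √225 = 15
|A_4A_5| = √((9)² + (12)²) = √225 = 15
|A_5A_1| = √((24)² + (-32)²) = √1600 = 40
Perimeter = 9 + 29 + 15 + 15 + 40 = 108.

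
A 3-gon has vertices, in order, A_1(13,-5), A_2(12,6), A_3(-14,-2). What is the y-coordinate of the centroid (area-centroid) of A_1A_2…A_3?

Apply the surveyor's formula. First the cross-terms c_i = x_i·y_{i+1} − x_{i+1}·y_i:
  138, 60, 96  ⇒  2A = 294, A = 147.
Then Σ (y_i + y_{i+1})·c_i = -294, so ȳ = -294 / (6·147) = -1/3.

-1/3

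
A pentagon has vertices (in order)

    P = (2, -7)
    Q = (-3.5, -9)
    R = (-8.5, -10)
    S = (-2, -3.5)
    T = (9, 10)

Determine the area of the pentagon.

Cross-terms: -42.5, -41.5, 9.75, 11.5, -83  ⇒  Σ = -145.75
Area = |Σ|/2 = 72.875.

72.875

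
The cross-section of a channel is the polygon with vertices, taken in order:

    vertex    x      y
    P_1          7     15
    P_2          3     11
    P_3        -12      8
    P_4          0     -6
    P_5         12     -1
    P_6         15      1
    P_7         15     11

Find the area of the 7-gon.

328.5

Apply the shoelace (surveyor's) formula: 2A = Σ (x_i·y_{i+1} − x_{i+1}·y_i), indices taken mod 7.
Cross-terms: 32, 156, 72, 72, 27, 150, 148  ⇒  Σ = 657
Area = |Σ|/2 = 328.5.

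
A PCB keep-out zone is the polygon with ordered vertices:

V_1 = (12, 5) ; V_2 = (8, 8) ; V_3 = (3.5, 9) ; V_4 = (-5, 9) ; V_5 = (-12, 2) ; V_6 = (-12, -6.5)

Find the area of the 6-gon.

197.25

Σ = (56) + (44) + (76.5) + (98) + (102) + (18) = 394.5
Area = |Σ|/2 = 197.25.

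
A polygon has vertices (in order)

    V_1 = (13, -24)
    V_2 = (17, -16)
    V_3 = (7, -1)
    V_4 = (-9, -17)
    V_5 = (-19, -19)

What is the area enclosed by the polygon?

359

Apply the surveyor's formula: 2A = Σ (x_i·y_{i+1} − x_{i+1}·y_i), indices taken mod 5.
Σ = (200) + (95) + (-128) + (-152) + (703) = 718
Area = |Σ|/2 = 359.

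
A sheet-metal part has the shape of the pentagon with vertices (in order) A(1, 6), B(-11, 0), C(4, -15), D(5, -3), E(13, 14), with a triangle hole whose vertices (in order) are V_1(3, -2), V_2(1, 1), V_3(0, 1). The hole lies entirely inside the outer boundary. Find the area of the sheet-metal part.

232

Outer boundary:
Apply the shoelace (surveyor's) formula: 2A = Σ (x_i·y_{i+1} − x_{i+1}·y_i), indices taken mod 5.
A→B: (1)(0) − (-11)(6) = 66
B→C: (-11)(-15) − (4)(0) = 165
C→D: (4)(-3) − (5)(-15) = 63
D→E: (5)(14) − (13)(-3) = 109
E→A: (13)(6) − (1)(14) = 64
Σ = 467
Area = |Σ|/2 = 233.5.
Hole:
V_1→V_2: (3)(1) − (1)(-2) = 5
V_2→V_3: (1)(1) − (0)(1) = 1
V_3→V_1: (0)(-2) − (3)(1) = -3
Σ = 3
Area = |Σ|/2 = 1.5.
Net area = 233.5 − 1.5 = 232.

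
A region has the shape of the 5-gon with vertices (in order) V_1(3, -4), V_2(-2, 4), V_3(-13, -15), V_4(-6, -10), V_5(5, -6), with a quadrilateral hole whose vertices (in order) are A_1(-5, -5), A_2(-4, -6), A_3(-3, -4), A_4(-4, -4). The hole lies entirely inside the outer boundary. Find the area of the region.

103

Outer boundary:
Apply the surveyor's formula: 2A = Σ (x_i·y_{i+1} − x_{i+1}·y_i), indices taken mod 5.
Σ = (4) + (82) + (40) + (86) + (-2) = 210
Area = |Σ|/2 = 105.
Hole:
A_1→A_2: (-5)(-6) − (-4)(-5) = 10
A_2→A_3: (-4)(-4) − (-3)(-6) = -2
A_3→A_4: (-3)(-4) − (-4)(-4) = -4
A_4→A_1: (-4)(-5) − (-5)(-4) = 0
Σ = 4
Area = |Σ|/2 = 2.
Net area = 105 − 2 = 103.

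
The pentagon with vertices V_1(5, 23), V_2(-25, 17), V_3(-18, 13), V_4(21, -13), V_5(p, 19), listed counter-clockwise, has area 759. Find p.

Write out the shoelace sum; only the two edges meeting at V_5 involve p:
2·Area = [(21·19 − p·(-13)) + (p·23 − 5·19)] + 602
       = 36·p + 906 = 1518
⇒ p = 17.

17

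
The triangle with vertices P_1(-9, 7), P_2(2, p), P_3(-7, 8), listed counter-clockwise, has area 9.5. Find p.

3

The doubled signed area Σ (x_i y_{i+1} − x_{i+1} y_i) is linear in p.
With p=0 it equals 25; the coefficient of p is -2 (from the two edges through P_2).
So -2·p + 25 = 2·9.5 = 19 ⇒ p = 3.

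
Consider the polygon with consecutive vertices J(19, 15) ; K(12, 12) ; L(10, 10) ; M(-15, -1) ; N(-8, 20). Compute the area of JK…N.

Apply the shoelace formula: 2A = Σ (x_i·y_{i+1} − x_{i+1}·y_i), indices taken mod 5.
J→K: (19)(12) − (12)(15) = 48
K→L: (12)(10) − (10)(12) = 0
L→M: (10)(-1) − (-15)(10) = 140
M→N: (-15)(20) − (-8)(-1) = -308
N→J: (-8)(15) − (19)(20) = -500
Σ = -620
Area = |Σ|/2 = 310.

310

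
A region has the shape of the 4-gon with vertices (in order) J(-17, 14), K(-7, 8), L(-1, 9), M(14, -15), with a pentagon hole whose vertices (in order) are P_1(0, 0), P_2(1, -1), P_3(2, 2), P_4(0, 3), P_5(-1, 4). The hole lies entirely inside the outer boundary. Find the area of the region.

125

Outer boundary:
Apply the surveyor's formula: 2A = Σ (x_i·y_{i+1} − x_{i+1}·y_i), indices taken mod 4.
Cross-terms: -38, -55, -111, -59  ⇒  Σ = -263
Area = |Σ|/2 = 131.5.
Hole:
Apply the shoelace formula: 2A = Σ (x_i·y_{i+1} − x_{i+1}·y_i), indices taken mod 5.
Σ = (0) + (4) + (6) + (3) + (0) = 13
Area = |Σ|/2 = 6.5.
Net area = 131.5 − 6.5 = 125.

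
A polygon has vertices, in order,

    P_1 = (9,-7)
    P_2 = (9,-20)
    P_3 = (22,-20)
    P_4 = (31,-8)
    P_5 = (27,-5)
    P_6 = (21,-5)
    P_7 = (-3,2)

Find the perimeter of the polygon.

|P_1P_2| = √((0)² + (-13)²) = √169 = 13
|P_2P_3| = √((13)² + (0)²) = √169 = 13
|P_3P_4| = √((9)² + (12)²) = √225 = 15
|P_4P_5| = √((-4)² + (3)²) = √25 = 5
|P_5P_6| = √((-6)² + (0)²) = √36 = 6
|P_6P_7| = √((-24)² + (7)²) = √625 = 25
|P_7P_1| = √((12)² + (-9)²) = √225 = 15
Perimeter = 13 + 13 + 15 + 5 + 6 + 25 + 15 = 92.

92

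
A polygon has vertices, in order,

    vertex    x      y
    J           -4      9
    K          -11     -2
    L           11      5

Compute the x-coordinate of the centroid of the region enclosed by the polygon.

Apply the shoelace (surveyor's) formula. First the cross-terms c_i = x_i·y_{i+1} − x_{i+1}·y_i:
  107, -33, 119  ⇒  2A = 193, A = 96.5.
Then Σ (x_i + x_{i+1})·c_i = -772, so x̄ = -772 / (6·96.5) = -4/3.

-4/3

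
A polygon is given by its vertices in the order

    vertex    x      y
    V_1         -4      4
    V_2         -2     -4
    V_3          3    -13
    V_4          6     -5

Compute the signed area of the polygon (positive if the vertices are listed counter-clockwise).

Apply Gauss's area formula: 2A = Σ (x_i·y_{i+1} − x_{i+1}·y_i), indices taken mod 4.
V_1→V_2: (-4)(-4) − (-2)(4) = 24
V_2→V_3: (-2)(-13) − (3)(-4) = 38
V_3→V_4: (3)(-5) − (6)(-13) = 63
V_4→V_1: (6)(4) − (-4)(-5) = 4
Σ = 129
Signed area = Σ/2 = 64.5 (positive ⇒ counter-clockwise traversal).

64.5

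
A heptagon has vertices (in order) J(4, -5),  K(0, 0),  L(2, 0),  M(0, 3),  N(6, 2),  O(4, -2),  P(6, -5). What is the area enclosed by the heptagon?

Apply the shoelace (surveyor's) formula: 2A = Σ (x_i·y_{i+1} − x_{i+1}·y_i), indices taken mod 7.
Cross-terms: 0, 0, 6, -18, -20, -8, -10  ⇒  Σ = -50
Area = |Σ|/2 = 25.

25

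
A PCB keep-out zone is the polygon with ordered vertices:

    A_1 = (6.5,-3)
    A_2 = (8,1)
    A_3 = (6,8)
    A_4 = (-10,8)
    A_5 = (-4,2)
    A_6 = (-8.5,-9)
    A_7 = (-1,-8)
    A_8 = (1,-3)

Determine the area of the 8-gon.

Apply the shoelace (surveyor's) formula: 2A = Σ (x_i·y_{i+1} − x_{i+1}·y_i), indices taken mod 8.
Cross-terms: 30.5, 58, 128, 12, 53, 59, 11, 16.5  ⇒  Σ = 368
Area = |Σ|/2 = 184.

184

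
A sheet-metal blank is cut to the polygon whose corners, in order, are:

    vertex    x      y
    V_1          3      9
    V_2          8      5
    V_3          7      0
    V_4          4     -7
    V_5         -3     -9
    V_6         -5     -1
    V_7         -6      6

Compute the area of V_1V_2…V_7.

Apply the surveyor's formula: 2A = Σ (x_i·y_{i+1} − x_{i+1}·y_i), indices taken mod 7.
V_1→V_2: (3)(5) − (8)(9) = -57
V_2→V_3: (8)(0) − (7)(5) = -35
V_3→V_4: (7)(-7) − (4)(0) = -49
V_4→V_5: (4)(-9) − (-3)(-7) = -57
V_5→V_6: (-3)(-1) − (-5)(-9) = -42
V_6→V_7: (-5)(6) − (-6)(-1) = -36
V_7→V_1: (-6)(9) − (3)(6) = -72
Σ = -348
Area = |Σ|/2 = 174.

174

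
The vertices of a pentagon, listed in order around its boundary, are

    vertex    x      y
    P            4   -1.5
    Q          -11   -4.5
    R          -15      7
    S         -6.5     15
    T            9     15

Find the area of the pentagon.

332.25

Apply the shoelace (surveyor's) formula: 2A = Σ (x_i·y_{i+1} − x_{i+1}·y_i), indices taken mod 5.
Cross-terms: -34.5, -144.5, -179.5, -232.5, -73.5  ⇒  Σ = -664.5
Area = |Σ|/2 = 332.25.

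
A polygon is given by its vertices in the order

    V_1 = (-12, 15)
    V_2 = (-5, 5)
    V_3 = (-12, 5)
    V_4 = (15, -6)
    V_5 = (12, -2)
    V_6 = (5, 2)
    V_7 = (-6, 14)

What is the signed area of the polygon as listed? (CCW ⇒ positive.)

V_1→V_2: (-12)(5) − (-5)(15) = 15
V_2→V_3: (-5)(5) − (-12)(5) = 35
V_3→V_4: (-12)(-6) − (15)(5) = -3
V_4→V_5: (15)(-2) − (12)(-6) = 42
V_5→V_6: (12)(2) − (5)(-2) = 34
V_6→V_7: (5)(14) − (-6)(2) = 82
V_7→V_1: (-6)(15) − (-12)(14) = 78
Σ = 283
Signed area = Σ/2 = 141.5 (positive ⇒ counter-clockwise traversal).

141.5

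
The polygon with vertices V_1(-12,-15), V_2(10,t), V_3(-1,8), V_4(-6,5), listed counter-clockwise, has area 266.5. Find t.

The doubled signed area Σ (x_i y_{i+1} − x_{i+1} y_i) is linear in t.
With t=0 it equals 423; the coefficient of t is -11 (from the two edges through V_2).
So -11·t + 423 = 2·266.5 = 533 ⇒ t = -10.

-10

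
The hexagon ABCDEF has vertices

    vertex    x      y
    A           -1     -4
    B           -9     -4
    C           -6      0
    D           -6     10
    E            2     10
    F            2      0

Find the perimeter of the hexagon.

|AB| = √((-8)² + (0)²) = √64 = 8
|BC| = √((3)² + (4)²) = √25 = 5
|CD| = √((0)² + (10)²) = √100 = 10
|DE| = √((8)² + (0)²) = √64 = 8
|EF| = √((0)² + (-10)²) = √100 = 10
|FA| = √((-3)² + (-4)²) = √25 = 5
Perimeter = 8 + 5 + 10 + 8 + 10 + 5 = 46.

46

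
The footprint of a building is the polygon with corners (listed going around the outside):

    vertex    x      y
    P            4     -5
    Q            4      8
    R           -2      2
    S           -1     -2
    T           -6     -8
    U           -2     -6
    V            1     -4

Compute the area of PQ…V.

61.5

Σ = (52) + (24) + (6) + (-4) + (20) + (14) + (11) = 123
Area = |Σ|/2 = 61.5.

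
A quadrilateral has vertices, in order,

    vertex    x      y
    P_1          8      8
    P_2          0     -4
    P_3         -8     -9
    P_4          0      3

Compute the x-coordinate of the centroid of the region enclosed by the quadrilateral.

Apply the surveyor's formula. First the cross-terms c_i = x_i·y_{i+1} − x_{i+1}·y_i:
  -32, -32, -24, -24  ⇒  2A = -112, A = -56.
Then Σ (x_i + x_{i+1})·c_i = 0, so x̄ = 0 / (6·(-56)) = 0.

0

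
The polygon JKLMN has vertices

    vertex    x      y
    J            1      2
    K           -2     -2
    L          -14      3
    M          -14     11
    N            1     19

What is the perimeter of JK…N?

|JK| = √((-3)² + (-4)²) = √25 = 5
|KL| = √((-12)² + (5)²) = √169 = 13
|LM| = √((0)² + (8)²) = √64 = 8
|MN| = √((15)² + (8)²) = √289 = 17
|NJ| = √((0)² + (-17)²) = √289 = 17
Perimeter = 5 + 13 + 8 + 17 + 17 = 60.

60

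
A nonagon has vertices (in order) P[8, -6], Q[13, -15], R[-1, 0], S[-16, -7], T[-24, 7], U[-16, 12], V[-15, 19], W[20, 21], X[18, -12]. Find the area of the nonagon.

Apply the surveyor's formula: 2A = Σ (x_i·y_{i+1} − x_{i+1}·y_i), indices taken mod 9.
Σ = (-42) + (-15) + (7) + (-280) + (-176) + (-124) + (-695) + (-618) + (-12) = -1955
Area = |Σ|/2 = 977.5.

977.5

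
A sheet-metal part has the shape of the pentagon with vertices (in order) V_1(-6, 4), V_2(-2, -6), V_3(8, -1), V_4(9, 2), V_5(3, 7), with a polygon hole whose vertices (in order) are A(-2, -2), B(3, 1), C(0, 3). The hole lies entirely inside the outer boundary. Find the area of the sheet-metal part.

105.5

Outer boundary:
Σ = (44) + (50) + (25) + (57) + (54) = 230
Area = |Σ|/2 = 115.
Hole:
A→B: (-2)(1) − (3)(-2) = 4
B→C: (3)(3) − (0)(1) = 9
C→A: (0)(-2) − (-2)(3) = 6
Σ = 19
Area = |Σ|/2 = 9.5.
Net area = 115 − 9.5 = 105.5.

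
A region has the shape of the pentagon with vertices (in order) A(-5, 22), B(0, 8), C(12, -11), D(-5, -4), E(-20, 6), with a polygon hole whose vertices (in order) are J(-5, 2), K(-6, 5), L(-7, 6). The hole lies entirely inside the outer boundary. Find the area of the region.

378.5

Outer boundary:
Σ = (-40) + (-96) + (-103) + (-110) + (-410) = -759
Area = |Σ|/2 = 379.5.
Hole:
Apply the surveyor's formula: 2A = Σ (x_i·y_{i+1} − x_{i+1}·y_i), indices taken mod 3.
J→K: (-5)(5) − (-6)(2) = -13
K→L: (-6)(6) − (-7)(5) = -1
L→J: (-7)(2) − (-5)(6) = 16
Σ = 2
Area = |Σ|/2 = 1.
Net area = 379.5 − 1 = 378.5.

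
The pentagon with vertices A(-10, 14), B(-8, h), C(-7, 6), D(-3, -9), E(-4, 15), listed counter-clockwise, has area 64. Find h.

10

Write out the shoelace sum; only the two edges meeting at B involve h:
2·Area = [((-10)·h − (-8)·14) + ((-8)·6 − (-7)·h)] + 94
       = -3·h + 158 = 128
⇒ h = 10.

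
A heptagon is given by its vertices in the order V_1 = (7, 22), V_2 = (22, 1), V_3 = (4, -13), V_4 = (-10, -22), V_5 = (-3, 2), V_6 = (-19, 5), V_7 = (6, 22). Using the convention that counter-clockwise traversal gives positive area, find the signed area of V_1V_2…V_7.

Σ = (-477) + (-290) + (-218) + (-86) + (23) + (-448) + (-22) = -1518
Signed area = Σ/2 = -759 (negative ⇒ clockwise traversal).

-759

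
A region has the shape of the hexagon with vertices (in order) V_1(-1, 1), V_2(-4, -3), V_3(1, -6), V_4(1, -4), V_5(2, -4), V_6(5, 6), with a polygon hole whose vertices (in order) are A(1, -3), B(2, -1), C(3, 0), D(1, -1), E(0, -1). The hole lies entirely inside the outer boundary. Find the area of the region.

Outer boundary:
Σ = (7) + (27) + (2) + (4) + (32) + (11) = 83
Area = |Σ|/2 = 41.5.
Hole:
Σ = (5) + (3) + (-3) + (-1) + (1) = 5
Area = |Σ|/2 = 2.5.
Net area = 41.5 − 2.5 = 39.

39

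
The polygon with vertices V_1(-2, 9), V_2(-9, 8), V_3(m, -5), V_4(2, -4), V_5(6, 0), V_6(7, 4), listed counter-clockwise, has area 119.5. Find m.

0

The doubled signed area Σ (x_i y_{i+1} − x_{i+1} y_i) is linear in m.
With m=0 it equals 239; the coefficient of m is -12 (from the two edges through V_3).
So -12·m + 239 = 2·119.5 = 239 ⇒ m = 0.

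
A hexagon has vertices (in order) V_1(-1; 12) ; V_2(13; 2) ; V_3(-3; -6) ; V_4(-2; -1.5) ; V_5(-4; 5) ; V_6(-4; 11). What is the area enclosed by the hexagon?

Apply Gauss's area formula: 2A = Σ (x_i·y_{i+1} − x_{i+1}·y_i), indices taken mod 6.
Cross-terms: -158, -72, -7.5, -16, -24, -37  ⇒  Σ = -314.5
Area = |Σ|/2 = 157.25.

157.25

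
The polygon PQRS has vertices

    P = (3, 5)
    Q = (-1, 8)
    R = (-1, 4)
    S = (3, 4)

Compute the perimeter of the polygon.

|PQ| = √((-4)² + (3)²) = √25 = 5
|QR| = √((0)² + (-4)²) = √16 = 4
|RS| = √((4)² + (0)²) = √16 = 4
|SP| = √((0)² + (1)²) = √1 = 1
Perimeter = 5 + 4 + 4 + 1 = 14.

14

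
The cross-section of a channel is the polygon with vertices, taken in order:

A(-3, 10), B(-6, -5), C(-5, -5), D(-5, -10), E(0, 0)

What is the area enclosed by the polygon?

Apply Gauss's area formula: 2A = Σ (x_i·y_{i+1} − x_{i+1}·y_i), indices taken mod 5.
Σ = (75) + (5) + (25) + (0) + (0) = 105
Area = |Σ|/2 = 52.5.

52.5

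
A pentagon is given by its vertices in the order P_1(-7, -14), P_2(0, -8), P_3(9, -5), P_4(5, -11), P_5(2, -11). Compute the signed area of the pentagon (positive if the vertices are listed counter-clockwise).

P_1→P_2: (-7)(-8) − (0)(-14) = 56
P_2→P_3: (0)(-5) − (9)(-8) = 72
P_3→P_4: (9)(-11) − (5)(-5) = -74
P_4→P_5: (5)(-11) − (2)(-11) = -33
P_5→P_1: (2)(-14) − (-7)(-11) = -105
Σ = -84
Signed area = Σ/2 = -42 (negative ⇒ clockwise traversal).

-42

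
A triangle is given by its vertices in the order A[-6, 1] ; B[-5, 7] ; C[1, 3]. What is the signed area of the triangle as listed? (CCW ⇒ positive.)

Σ = (-37) + (-22) + (19) = -40
Signed area = Σ/2 = -20 (negative ⇒ clockwise traversal).

-20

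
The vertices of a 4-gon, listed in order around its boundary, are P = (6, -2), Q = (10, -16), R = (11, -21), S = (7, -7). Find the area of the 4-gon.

6

Σ = (-76) + (-34) + (70) + (28) = -12
Area = |Σ|/2 = 6.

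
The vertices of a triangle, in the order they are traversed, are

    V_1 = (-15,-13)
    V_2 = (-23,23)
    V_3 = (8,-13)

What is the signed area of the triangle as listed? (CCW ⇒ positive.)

-414

Apply the shoelace formula: 2A = Σ (x_i·y_{i+1} − x_{i+1}·y_i), indices taken mod 3.
Cross-terms: -644, 115, -299  ⇒  Σ = -828
Signed area = Σ/2 = -414 (negative ⇒ clockwise traversal).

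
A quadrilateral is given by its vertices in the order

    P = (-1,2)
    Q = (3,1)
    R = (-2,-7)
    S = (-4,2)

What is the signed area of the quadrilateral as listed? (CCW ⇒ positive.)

-32

Σ = (-7) + (-19) + (-32) + (-6) = -64
Signed area = Σ/2 = -32 (negative ⇒ clockwise traversal).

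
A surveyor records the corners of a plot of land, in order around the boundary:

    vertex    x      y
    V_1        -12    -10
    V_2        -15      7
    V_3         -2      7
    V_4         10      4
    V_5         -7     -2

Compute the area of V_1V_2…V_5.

Apply Gauss's area formula: 2A = Σ (x_i·y_{i+1} − x_{i+1}·y_i), indices taken mod 5.
Cross-terms: -234, -91, -78, 8, 46  ⇒  Σ = -349
Area = |Σ|/2 = 174.5.

174.5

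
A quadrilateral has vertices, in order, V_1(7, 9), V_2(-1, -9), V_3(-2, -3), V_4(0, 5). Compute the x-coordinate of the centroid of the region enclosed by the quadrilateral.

28/19

Apply the shoelace (surveyor's) formula. First the cross-terms c_i = x_i·y_{i+1} − x_{i+1}·y_i:
  -54, -15, -10, -35  ⇒  2A = -114, A = -57.
Then Σ (x_i + x_{i+1})·c_i = -504, so x̄ = -504 / (6·(-57)) = 28/19.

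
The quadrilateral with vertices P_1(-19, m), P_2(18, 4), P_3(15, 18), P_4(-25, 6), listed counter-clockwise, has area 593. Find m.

Write out the shoelace sum; only the two edges meeting at P_1 involve m:
2·Area = [((-25)·m − (-19)·6) + ((-19)·4 − 18·m)] + 804
       = -43·m + 842 = 1186
⇒ m = -8.

-8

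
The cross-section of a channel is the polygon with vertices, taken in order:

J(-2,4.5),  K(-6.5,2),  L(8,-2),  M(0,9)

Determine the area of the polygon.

56.125

Σ = (25.25) + (-3) + (72) + (18) = 112.25
Area = |Σ|/2 = 56.125.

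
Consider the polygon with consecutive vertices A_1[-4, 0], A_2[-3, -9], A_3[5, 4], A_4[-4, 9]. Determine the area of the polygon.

Σ = (36) + (33) + (61) + (36) = 166
Area = |Σ|/2 = 83.

83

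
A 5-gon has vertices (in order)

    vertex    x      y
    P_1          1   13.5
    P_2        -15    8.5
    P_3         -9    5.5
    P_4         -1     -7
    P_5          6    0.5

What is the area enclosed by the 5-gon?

Apply the surveyor's formula: 2A = Σ (x_i·y_{i+1} − x_{i+1}·y_i), indices taken mod 5.
P_1→P_2: (1)(8.5) − (-15)(13.5) = 211
P_2→P_3: (-15)(5.5) − (-9)(8.5) = -6
P_3→P_4: (-9)(-7) − (-1)(5.5) = 68.5
P_4→P_5: (-1)(0.5) − (6)(-7) = 41.5
P_5→P_1: (6)(13.5) − (1)(0.5) = 80.5
Σ = 395.5
Area = |Σ|/2 = 197.75.

197.75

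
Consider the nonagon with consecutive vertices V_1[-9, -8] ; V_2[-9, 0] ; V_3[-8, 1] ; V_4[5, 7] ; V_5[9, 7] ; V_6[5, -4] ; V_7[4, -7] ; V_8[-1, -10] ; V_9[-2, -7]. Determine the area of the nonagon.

Apply the shoelace formula: 2A = Σ (x_i·y_{i+1} − x_{i+1}·y_i), indices taken mod 9.
Σ = (-72) + (-9) + (-61) + (-28) + (-71) + (-19) + (-47) + (-13) + (-47) = -367
Area = |Σ|/2 = 183.5.

183.5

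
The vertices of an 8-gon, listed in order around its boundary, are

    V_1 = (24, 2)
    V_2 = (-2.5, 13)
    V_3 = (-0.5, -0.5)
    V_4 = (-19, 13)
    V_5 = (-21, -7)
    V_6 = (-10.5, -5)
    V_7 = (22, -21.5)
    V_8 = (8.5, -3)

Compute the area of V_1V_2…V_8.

Apply the surveyor's formula: 2A = Σ (x_i·y_{i+1} − x_{i+1}·y_i), indices taken mod 8.
Σ = (317) + (7.75) + (-16) + (406) + (31.5) + (335.75) + (116.75) + (89) = 1287.75
Area = |Σ|/2 = 643.875.

643.875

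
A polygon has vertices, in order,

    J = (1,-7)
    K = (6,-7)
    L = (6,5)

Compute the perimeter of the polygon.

|JK| = √((5)² + (0)²) = √25 = 5
|KL| = √((0)² + (12)²) = √144 = 12
|LJ| = √((-5)² + (-12)²) = √169 = 13
Perimeter = 5 + 12 + 13 = 30.

30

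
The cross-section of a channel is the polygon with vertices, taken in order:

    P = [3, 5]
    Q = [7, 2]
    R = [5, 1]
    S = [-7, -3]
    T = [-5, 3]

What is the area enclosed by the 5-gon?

55

Σ = (-29) + (-3) + (-8) + (-36) + (-34) = -110
Area = |Σ|/2 = 55.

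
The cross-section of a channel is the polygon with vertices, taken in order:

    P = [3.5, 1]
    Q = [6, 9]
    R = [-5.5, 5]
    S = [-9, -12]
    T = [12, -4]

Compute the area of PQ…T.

211

Apply the shoelace formula: 2A = Σ (x_i·y_{i+1} − x_{i+1}·y_i), indices taken mod 5.
P→Q: (3.5)(9) − (6)(1) = 25.5
Q→R: (6)(5) − (-5.5)(9) = 79.5
R→S: (-5.5)(-12) − (-9)(5) = 111
S→T: (-9)(-4) − (12)(-12) = 180
T→P: (12)(1) − (3.5)(-4) = 26
Σ = 422
Area = |Σ|/2 = 211.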